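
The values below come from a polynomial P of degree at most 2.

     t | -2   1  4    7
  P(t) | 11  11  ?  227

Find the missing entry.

83

On equispaced nodes a degree-2 polynomial has vanishing third forward difference, so
  - P(-2) + 3·P(1) - 3·P(4) + P(7) = 0.
Substituting the known values and solving for P(4):
  -3·P(4) = -249
  P(4) = 83.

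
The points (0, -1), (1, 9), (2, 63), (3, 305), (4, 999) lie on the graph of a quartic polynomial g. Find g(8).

Using the Lagrange interpolation formula with nodes 0, 1, 2, 3, 4:
  L_0(u) = (u - 1)(u - 2)(u - 3)(u - 4) / 24
  L_1(u) = u(u - 2)(u - 3)(u - 4) / -6
  L_2(u) = u(u - 1)(u - 3)(u - 4) / 4
  L_3(u) = u(u - 1)(u - 2)(u - 4) / -6
  L_4(u) = u(u - 1)(u - 2)(u - 3) / 24
Then g(u) = -1·L_0(u) + 9·L_1(u) + 63·L_2(u) + 305·L_3(u) + 999·L_4(u).
Expanding and collecting terms gives g(u) = 5u^4 - 6u^3 + 5u^2 + 6u - 1.
Evaluating at u = 8: g(8) = 17775.

17775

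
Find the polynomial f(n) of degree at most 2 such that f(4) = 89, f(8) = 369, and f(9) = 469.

f(n) = 6n^2 - 2n + 1

Using the Lagrange interpolation formula with nodes 4, 8, 9:
  L_0(n) = (n - 8)(n - 9) / 20
  L_1(n) = (n - 4)(n - 9) / -4
  L_2(n) = (n - 4)(n - 8) / 5
Then f(n) = 89·L_0(n) + 369·L_1(n) + 469·L_2(n).
Expanding and collecting terms gives f(n) = 6n^2 - 2n + 1.
Check: f(9) = 469. ✓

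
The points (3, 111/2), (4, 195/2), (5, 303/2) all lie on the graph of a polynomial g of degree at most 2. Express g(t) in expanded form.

g(t) = 6t^2 + 3/2

Using the Lagrange interpolation formula with nodes 3, 4, 5:
  L_0(t) = (t - 4)(t - 5) / 2
  L_1(t) = (t - 3)(t - 5) / -1
  L_2(t) = (t - 3)(t - 4) / 2
Then g(t) = 111/2·L_0(t) + 195/2·L_1(t) + 303/2·L_2(t).
Expanding and collecting terms gives g(t) = 6t^2 + 3/2.
Check: g(4) = 195/2. ✓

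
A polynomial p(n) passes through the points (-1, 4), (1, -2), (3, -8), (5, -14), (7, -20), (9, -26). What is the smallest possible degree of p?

1

Forward differences of the values at n = -1, 1, 3, 5, 7, 9:
  p  : 4  -2  -8  -14  -20  -26
  Δ  : -6  -6  -6  -6  -6
  Δ^2: 0  0  0  0
  Δ^3: 0  0  0
  Δ^4: 0  0
  Δ^5: 0
The first differences are constant (-6) and nonzero, while all higher differences vanish, so the minimal degree is 1.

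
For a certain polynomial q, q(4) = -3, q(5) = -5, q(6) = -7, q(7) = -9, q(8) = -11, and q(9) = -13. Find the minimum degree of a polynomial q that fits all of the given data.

1

Forward differences of the values at n = 4, 5, 6, 7, 8, 9:
  q  : -3  -5  -7  -9  -11  -13
  Δ  : -2  -2  -2  -2  -2
  Δ^2: 0  0  0  0
  Δ^3: 0  0  0
  Δ^4: 0  0
  Δ^5: 0
The first differences are constant (-2) and nonzero, while all higher differences vanish, so the minimal degree is 1.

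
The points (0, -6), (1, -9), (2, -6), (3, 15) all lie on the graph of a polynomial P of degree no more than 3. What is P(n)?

Write P(n) = an^3 + bn^2 + cn + d. Substituting each data point gives a linear system:
  d = -6
  a + b + c + d = -9
  8a + 4b + 2c + d = -6
  27a + 9b + 3c + d = 15
Solving the system yields a = 2, b = -3, c = -2, d = -6.
So P(n) = 2n³ - 3n² - 2n - 6.
Check: P(2) = -6. ✓

P(n) = 2n^3 - 3n^2 - 2n - 6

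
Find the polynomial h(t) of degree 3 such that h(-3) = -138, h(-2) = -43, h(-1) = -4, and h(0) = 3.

Using the Lagrange interpolation formula with nodes -3, -2, -1, 0:
  L_0(t) = (t + 2)(t + 1)t / -6
  L_1(t) = (t + 3)(t + 1)t / 2
  L_2(t) = (t + 3)(t + 2)t / -2
  L_3(t) = (t + 3)(t + 2)(t + 1) / 6
Then h(t) = -138·L_0(t) - 43·L_1(t) - 4·L_2(t) + 3·L_3(t).
Expanding and collecting terms gives h(t) = 4t³ - 4t² - t + 3.
Check: h(-3) = -138. ✓

h(t) = 4t^3 - 4t^2 - t + 3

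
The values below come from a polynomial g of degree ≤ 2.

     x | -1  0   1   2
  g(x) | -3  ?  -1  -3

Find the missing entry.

The 3 known points determine the degree-2 polynomial uniquely.
Write g(x) = ax^2 + bx + c. Substituting each data point gives a linear system:
  a - b + c = -3
  a + b + c = -1
  4a + 2b + c = -3
Solving the system yields a = -1, b = 1, c = -1.
So g(x) = -x² + x - 1.
Then g(0) = -1.

-1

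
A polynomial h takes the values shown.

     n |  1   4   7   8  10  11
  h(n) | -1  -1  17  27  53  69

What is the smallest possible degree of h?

2

Divided differences on the nodes 1, 4, 7, 8, 10, 11:
  order 0: -1  -1  17  27  53  69
  order 1: 0  6  10  13  16
  order 2: 1  1  1  1
  order 3: 0  0  0
  order 4: 0  0
  order 5: 0
The order-2 divided differences are all 1 (nonzero) and every higher order vanishes, so the data lies on a polynomial of degree exactly 2.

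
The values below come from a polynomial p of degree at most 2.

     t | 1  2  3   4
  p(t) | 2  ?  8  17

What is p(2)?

3

The 3 known points determine the degree-2 polynomial uniquely.
Write p(t) = at^2 + bt + c. Substituting each data point gives a linear system:
  a + b + c = 2
  9a + 3b + c = 8
  16a + 4b + c = 17
Solving the system yields a = 2, b = -5, c = 5.
So p(t) = 2t^2 - 5t + 5.
Then p(2) = 3.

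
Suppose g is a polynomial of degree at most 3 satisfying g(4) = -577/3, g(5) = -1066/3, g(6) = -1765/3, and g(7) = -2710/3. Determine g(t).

Using the Lagrange interpolation formula with nodes 4, 5, 6, 7:
  L_0(t) = (t - 5)(t - 6)(t - 7) / -6
  L_1(t) = (t - 4)(t - 6)(t - 7) / 2
  L_2(t) = (t - 4)(t - 5)(t - 7) / -2
  L_3(t) = (t - 4)(t - 5)(t - 6) / 6
Then g(t) = -577/3·L_0(t) - 1066/3·L_1(t) - 1765/3·L_2(t) - 2710/3·L_3(t).
Expanding and collecting terms gives g(t) = -2t³ - 5t² + 4t - 1/3.
Check: g(4) = -577/3. ✓

g(t) = -2t^3 - 5t^2 + 4t - 1/3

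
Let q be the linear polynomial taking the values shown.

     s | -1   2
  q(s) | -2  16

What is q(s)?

Using the Lagrange interpolation formula with nodes -1, 2:
  L_0(s) = (s - 2) / -3
  L_1(s) = (s + 1) / 3
Then q(s) = -2·L_0(s) + 16·L_1(s).
Expanding and collecting terms gives q(s) = 6s + 4.
Check: q(2) = 16. ✓

q(s) = 6s + 4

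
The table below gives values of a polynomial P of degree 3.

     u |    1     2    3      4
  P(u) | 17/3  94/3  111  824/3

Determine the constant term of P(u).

Write P(u) = au^3 + bu^2 + cu + d. Substituting each data point gives a linear system:
  a + b + c + d = 17/3
  8a + 4b + 2c + d = 94/3
  27a + 9b + 3c + d = 111
  64a + 16b + 4c + d = 824/3
Solving the system yields a = 5, b = -3, c = -1/3, d = 4.
So P(u) = 5u^3 - 3u^2 - (1/3)u + 4.
The constant term is 4.

4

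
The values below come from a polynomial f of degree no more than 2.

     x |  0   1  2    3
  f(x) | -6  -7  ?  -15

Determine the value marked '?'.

-10

The 3 known points determine the degree-2 polynomial uniquely.
Write f(x) = ax^2 + bx + c. Substituting each data point gives a linear system:
  c = -6
  a + b + c = -7
  9a + 3b + c = -15
Solving the system yields a = -1, b = 0, c = -6.
So f(x) = -x^2 - 6.
Then f(2) = -10.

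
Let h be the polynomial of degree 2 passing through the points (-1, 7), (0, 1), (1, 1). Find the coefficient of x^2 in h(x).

Write h(x) = ax^2 + bx + c. Substituting each data point gives a linear system:
  a - b + c = 7
  c = 1
  a + b + c = 1
Solving the system yields a = 3, b = -3, c = 1.
So h(x) = 3x^2 - 3x + 1.
The leading coefficient is 3.

3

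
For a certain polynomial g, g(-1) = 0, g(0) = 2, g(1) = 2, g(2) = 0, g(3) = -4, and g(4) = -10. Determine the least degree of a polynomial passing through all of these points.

Forward differences of the values at s = -1, 0, 1, 2, 3, 4:
  g  : 0  2  2  0  -4  -10
  Δ  : 2  0  -2  -4  -6
  Δ^2: -2  -2  -2  -2
  Δ^3: 0  0  0
  Δ^4: 0  0
  Δ^5: 0
The second differences are constant (-2) and nonzero, while all higher differences vanish, so the minimal degree is 2.

2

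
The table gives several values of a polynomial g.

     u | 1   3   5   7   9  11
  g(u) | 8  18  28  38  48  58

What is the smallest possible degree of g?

Forward differences of the values at u = 1, 3, 5, 7, 9, 11:
  g  : 8  18  28  38  48  58
  Δ  : 10  10  10  10  10
  Δ^2: 0  0  0  0
  Δ^3: 0  0  0
  Δ^4: 0  0
  Δ^5: 0
The first differences are constant (10) and nonzero, while all higher differences vanish, so the minimal degree is 1.

1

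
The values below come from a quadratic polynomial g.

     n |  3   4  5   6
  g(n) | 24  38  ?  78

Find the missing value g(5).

On equispaced nodes a degree-2 polynomial has vanishing third forward difference, so
  - g(3) + 3·g(4) - 3·g(5) + g(6) = 0.
Substituting the known values and solving for g(5):
  -3·g(5) = -168
  g(5) = 56.

56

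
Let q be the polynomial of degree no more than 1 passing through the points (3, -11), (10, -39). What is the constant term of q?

1

Write q(u) = au + b. Substituting each data point gives a linear system:
  3a + b = -11
  10a + b = -39
Solving the system yields a = -4, b = 1.
So q(u) = -4u + 1.
The constant term is 1.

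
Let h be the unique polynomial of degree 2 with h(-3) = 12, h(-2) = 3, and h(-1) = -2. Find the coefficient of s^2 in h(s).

2

Write h(s) = as^2 + bs + c. Substituting each data point gives a linear system:
  9a - 3b + c = 12
  4a - 2b + c = 3
  a - b + c = -2
Solving the system yields a = 2, b = 1, c = -3.
So h(s) = 2s² + s - 3.
The leading coefficient is 2.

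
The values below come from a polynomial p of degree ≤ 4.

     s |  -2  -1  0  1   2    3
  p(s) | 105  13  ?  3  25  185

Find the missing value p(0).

5

The 5 known points determine the degree-4 polynomial uniquely.
Write p(s) = as^4 + bs^3 + cs^2 + ds + e. Substituting each data point gives a linear system:
  16a - 8b + 4c - 2d + e = 105
  a - b + c - d + e = 13
  a + b + c + d + e = 3
  16a + 8b + 4c + 2d + e = 25
  81a + 27b + 9c + 3d + e = 185
Solving the system yields a = 4, b = -5, c = -1, d = 0, e = 5.
So p(s) = 4s^4 - 5s^3 - s^2 + 5.
Then p(0) = 5.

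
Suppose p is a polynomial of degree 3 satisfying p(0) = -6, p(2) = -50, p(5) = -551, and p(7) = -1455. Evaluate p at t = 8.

-2150

Write p(t) = at^3 + bt^2 + ct + d. Substituting each data point gives a linear system:
  d = -6
  8a + 4b + 2c + d = -50
  125a + 25b + 5c + d = -551
  343a + 49b + 7c + d = -1455
Solving the system yields a = -4, b = -1, c = -4, d = -6.
So p(t) = -4t³ - t² - 4t - 6.
Then p(8) = -2150.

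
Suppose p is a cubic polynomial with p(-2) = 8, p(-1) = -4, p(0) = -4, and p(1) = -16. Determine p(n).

Using the Lagrange interpolation formula with nodes -2, -1, 0, 1:
  L_0(n) = (n + 1)n(n - 1) / -6
  L_1(n) = (n + 2)n(n - 1) / 2
  L_2(n) = (n + 2)(n + 1)(n - 1) / -2
  L_3(n) = (n + 2)(n + 1)n / 6
Then p(n) = 8·L_0(n) - 4·L_1(n) - 4·L_2(n) - 16·L_3(n).
Expanding and collecting terms gives p(n) = -4n^3 - 6n^2 - 2n - 4.
Check: p(-2) = 8. ✓

p(n) = -4n^3 - 6n^2 - 2n - 4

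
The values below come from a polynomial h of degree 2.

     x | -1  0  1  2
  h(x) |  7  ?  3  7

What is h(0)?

The 3 known points determine the degree-2 polynomial uniquely.
Write h(x) = ax^2 + bx + c. Substituting each data point gives a linear system:
  a - b + c = 7
  a + b + c = 3
  4a + 2b + c = 7
Solving the system yields a = 2, b = -2, c = 3.
So h(x) = 2x² - 2x + 3.
Then h(0) = 3.

3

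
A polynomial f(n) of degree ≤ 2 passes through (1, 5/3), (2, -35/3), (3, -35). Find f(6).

-165

Forward differences of the values at n = 1, 2, 3:
  f  : 5/3  -35/3  -35
  Δ  : -40/3  -70/3
  Δ^2: -10
The second differences are constant, confirming degree 2.
Interpolating (Newton forward form) and evaluating at n = 6 gives f(6) = -165.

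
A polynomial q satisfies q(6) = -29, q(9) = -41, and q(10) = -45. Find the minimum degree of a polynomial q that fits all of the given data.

Divided differences on the nodes 6, 9, 10:
  order 0: -29  -41  -45
  order 1: -4  -4
  order 2: 0
The order-1 divided differences are all -4 (nonzero) and every higher order vanishes, so the data lies on a polynomial of degree exactly 1.

1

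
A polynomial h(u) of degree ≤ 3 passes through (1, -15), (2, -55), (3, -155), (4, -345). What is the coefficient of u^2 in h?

Write h(u) = au^3 + bu^2 + cu + d. Substituting each data point gives a linear system:
  a + b + c + d = -15
  8a + 4b + 2c + d = -55
  27a + 9b + 3c + d = -155
  64a + 16b + 4c + d = -345
Solving the system yields a = -5, b = 0, c = -5, d = -5.
So h(u) = -5u^3 - 5u - 5.
The coefficient of u^2 is 0.

0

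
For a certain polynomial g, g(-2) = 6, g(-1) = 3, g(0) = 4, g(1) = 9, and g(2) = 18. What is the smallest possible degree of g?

Forward differences of the values at x = -2, -1, 0, 1, 2:
  g  : 6  3  4  9  18
  Δ  : -3  1  5  9
  Δ^2: 4  4  4
  Δ^3: 0  0
  Δ^4: 0
The second differences are constant (4) and nonzero, while all higher differences vanish, so the minimal degree is 2.

2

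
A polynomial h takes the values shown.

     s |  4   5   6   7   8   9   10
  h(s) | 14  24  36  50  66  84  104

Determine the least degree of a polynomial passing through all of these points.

2

Forward differences of the values at s = 4, 5, 6, 7, 8, 9, 10:
  h  : 14  24  36  50  66  84  104
  Δ  : 10  12  14  16  18  20
  Δ^2: 2  2  2  2  2
  Δ^3: 0  0  0  0
  Δ^4: 0  0  0
  Δ^5: 0  0
  Δ^6: 0
The second differences are constant (2) and nonzero, while all higher differences vanish, so the minimal degree is 2.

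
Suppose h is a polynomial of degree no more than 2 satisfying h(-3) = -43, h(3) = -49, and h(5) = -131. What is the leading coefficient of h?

-5

Write h(u) = au^2 + bu + c. Substituting each data point gives a linear system:
  9a - 3b + c = -43
  9a + 3b + c = -49
  25a + 5b + c = -131
Solving the system yields a = -5, b = -1, c = -1.
So h(u) = -5u^2 - u - 1.
The leading coefficient is -5.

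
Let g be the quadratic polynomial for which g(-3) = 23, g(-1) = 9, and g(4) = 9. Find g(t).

Using the Lagrange interpolation formula with nodes -3, -1, 4:
  L_0(t) = (t + 1)(t - 4) / 14
  L_1(t) = (t + 3)(t - 4) / -10
  L_2(t) = (t + 3)(t + 1) / 35
Then g(t) = 23·L_0(t) + 9·L_1(t) + 9·L_2(t).
Expanding and collecting terms gives g(t) = t² - 3t + 5.
Check: g(-3) = 23. ✓

g(t) = t^2 - 3t + 5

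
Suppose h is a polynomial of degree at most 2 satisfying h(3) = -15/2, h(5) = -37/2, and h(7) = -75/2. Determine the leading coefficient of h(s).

-1

Write h(s) = as^2 + bs + c. Substituting each data point gives a linear system:
  9a + 3b + c = -15/2
  25a + 5b + c = -37/2
  49a + 7b + c = -75/2
Solving the system yields a = -1, b = 5/2, c = -6.
So h(s) = -s² + (5/2)s - 6.
The leading coefficient is -1.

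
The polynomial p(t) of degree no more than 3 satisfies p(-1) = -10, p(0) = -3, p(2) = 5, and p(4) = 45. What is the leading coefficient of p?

1

Write p(t) = at^3 + bt^2 + ct + d. Substituting each data point gives a linear system:
  -a + b - c + d = -10
  d = -3
  8a + 4b + 2c + d = 5
  64a + 16b + 4c + d = 45
Solving the system yields a = 1, b = -2, c = 4, d = -3.
So p(t) = t^3 - 2t^2 + 4t - 3.
The leading coefficient is 1.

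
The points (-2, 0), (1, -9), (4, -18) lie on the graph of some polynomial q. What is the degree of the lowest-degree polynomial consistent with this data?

Forward differences of the values at t = -2, 1, 4:
  q  : 0  -9  -18
  Δ  : -9  -9
  Δ^2: 0
The first differences are constant (-9) and nonzero, while all higher differences vanish, so the minimal degree is 1.

1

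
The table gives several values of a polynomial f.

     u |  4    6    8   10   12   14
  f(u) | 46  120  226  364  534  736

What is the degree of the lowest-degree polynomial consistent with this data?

Forward differences of the values at u = 4, 6, 8, 10, 12, 14:
  f  : 46  120  226  364  534  736
  Δ  : 74  106  138  170  202
  Δ^2: 32  32  32  32
  Δ^3: 0  0  0
  Δ^4: 0  0
  Δ^5: 0
The second differences are constant (32) and nonzero, while all higher differences vanish, so the minimal degree is 2.

2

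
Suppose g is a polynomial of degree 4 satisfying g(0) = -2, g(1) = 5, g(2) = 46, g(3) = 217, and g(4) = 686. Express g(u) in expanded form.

Write g(u) = au^4 + bu^3 + cu^2 + du + e. Substituting each data point gives a linear system:
  e = -2
  a + b + c + d + e = 5
  16a + 8b + 4c + 2d + e = 46
  81a + 27b + 9c + 3d + e = 217
  256a + 64b + 16c + 4d + e = 686
Solving the system yields a = 3, b = -2, c = 2, d = 4, e = -2.
So g(u) = 3u^4 - 2u^3 + 2u^2 + 4u - 2.
Check: g(2) = 46. ✓

g(u) = 3u^4 - 2u^3 + 2u^2 + 4u - 2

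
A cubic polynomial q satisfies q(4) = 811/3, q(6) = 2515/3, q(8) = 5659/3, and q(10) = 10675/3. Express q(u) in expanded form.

Write q(u) = au^3 + bu^2 + cu + d. Substituting each data point gives a linear system:
  64a + 16b + 4c + d = 811/3
  216a + 36b + 6c + d = 2515/3
  512a + 64b + 8c + d = 5659/3
  1000a + 100b + 10c + d = 10675/3
Solving the system yields a = 3, b = 6, c = -4, d = -5/3.
So q(u) = 3u^3 + 6u^2 - 4u - 5/3.
Check: q(10) = 10675/3. ✓

q(u) = 3u^3 + 6u^2 - 4u - 5/3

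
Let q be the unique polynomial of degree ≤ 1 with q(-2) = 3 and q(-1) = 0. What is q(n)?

q(n) = -3n - 3

Using the Lagrange interpolation formula with nodes -2, -1:
  L_0(n) = (n + 1) / -1
  L_1(n) = (n + 2) / 1
Then q(n) = 3·L_0(n) + 0·L_1(n).
Expanding and collecting terms gives q(n) = -3n - 3.
Check: q(-2) = 3. ✓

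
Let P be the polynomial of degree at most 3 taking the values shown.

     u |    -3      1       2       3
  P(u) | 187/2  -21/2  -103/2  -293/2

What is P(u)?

Write P(u) = au^3 + bu^2 + cu + d. Substituting each data point gives a linear system:
  -27a + 9b - 3c + d = 187/2
  a + b + c + d = -21/2
  8a + 4b + 2c + d = -103/2
  27a + 9b + 3c + d = -293/2
Solving the system yields a = -4, b = -3, c = -4, d = 1/2.
So P(u) = -4u^3 - 3u^2 - 4u + 1/2.
Check: P(2) = -103/2. ✓

P(u) = -4u^3 - 3u^2 - 4u + 1/2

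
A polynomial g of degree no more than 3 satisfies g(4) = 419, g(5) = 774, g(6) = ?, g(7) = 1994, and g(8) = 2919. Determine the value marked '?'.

1289

On equispaced nodes a degree-3 polynomial has vanishing fourth forward difference, so
  g(4) - 4·g(5) + 6·g(6) - 4·g(7) + g(8) = 0.
Substituting the known values and solving for g(6):
  6·g(6) = 7734
  g(6) = 1289.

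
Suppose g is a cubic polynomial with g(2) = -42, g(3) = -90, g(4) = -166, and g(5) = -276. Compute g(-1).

Forward differences of the values at x = 2, 3, 4, 5:
  g  : -42  -90  -166  -276
  Δ  : -48  -76  -110
  Δ^2: -28  -34
  Δ^3: -6
The third differences are constant, confirming degree 3.
Interpolating (Newton forward form) and evaluating at x = -1 gives g(-1) = -6.

-6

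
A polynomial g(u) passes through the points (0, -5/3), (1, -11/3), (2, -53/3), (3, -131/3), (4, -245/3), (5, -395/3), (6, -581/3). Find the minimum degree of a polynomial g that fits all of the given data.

Forward differences of the values at u = 0, 1, 2, 3, 4, 5, 6:
  g  : -5/3  -11/3  -53/3  -131/3  -245/3  -395/3  -581/3
  Δ  : -2  -14  -26  -38  -50  -62
  Δ^2: -12  -12  -12  -12  -12
  Δ^3: 0  0  0  0
  Δ^4: 0  0  0
  Δ^5: 0  0
  Δ^6: 0
The second differences are constant (-12) and nonzero, while all higher differences vanish, so the minimal degree is 2.

2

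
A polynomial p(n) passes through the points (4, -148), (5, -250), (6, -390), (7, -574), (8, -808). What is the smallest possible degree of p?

Forward differences of the values at n = 4, 5, 6, 7, 8:
  p  : -148  -250  -390  -574  -808
  Δ  : -102  -140  -184  -234
  Δ^2: -38  -44  -50
  Δ^3: -6  -6
  Δ^4: 0
The third differences are constant (-6) and nonzero, while all higher differences vanish, so the minimal degree is 3.

3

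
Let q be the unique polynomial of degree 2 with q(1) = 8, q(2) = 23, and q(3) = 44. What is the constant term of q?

Write q(u) = au^2 + bu + c. Substituting each data point gives a linear system:
  a + b + c = 8
  4a + 2b + c = 23
  9a + 3b + c = 44
Solving the system yields a = 3, b = 6, c = -1.
So q(u) = 3u^2 + 6u - 1.
The constant term is -1.

-1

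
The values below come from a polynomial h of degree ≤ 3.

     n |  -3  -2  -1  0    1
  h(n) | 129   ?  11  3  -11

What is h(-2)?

43

On equispaced nodes a degree-3 polynomial has vanishing fourth forward difference, so
  h(-3) - 4·h(-2) + 6·h(-1) - 4·h(0) + h(1) = 0.
Substituting the known values and solving for h(-2):
  -4·h(-2) = -172
  h(-2) = 43.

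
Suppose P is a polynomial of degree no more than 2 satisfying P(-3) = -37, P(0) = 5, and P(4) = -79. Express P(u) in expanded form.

P(u) = -5u^2 - u + 5

Write P(u) = au^2 + bu + c. Substituting each data point gives a linear system:
  9a - 3b + c = -37
  c = 5
  16a + 4b + c = -79
Solving the system yields a = -5, b = -1, c = 5.
So P(u) = -5u² - u + 5.
Check: P(0) = 5. ✓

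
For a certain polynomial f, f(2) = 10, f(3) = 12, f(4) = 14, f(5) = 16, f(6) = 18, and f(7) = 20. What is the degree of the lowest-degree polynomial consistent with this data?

Forward differences of the values at n = 2, 3, 4, 5, 6, 7:
  f  : 10  12  14  16  18  20
  Δ  : 2  2  2  2  2
  Δ^2: 0  0  0  0
  Δ^3: 0  0  0
  Δ^4: 0  0
  Δ^5: 0
The first differences are constant (2) and nonzero, while all higher differences vanish, so the minimal degree is 1.

1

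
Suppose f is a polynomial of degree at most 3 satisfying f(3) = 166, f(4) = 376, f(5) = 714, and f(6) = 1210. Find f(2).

54

Forward differences of the values at u = 3, 4, 5, 6:
  f  : 166  376  714  1210
  Δ  : 210  338  496
  Δ^2: 128  158
  Δ^3: 30
The third differences are constant, confirming degree 3.
Interpolating (Newton forward form) and evaluating at u = 2 gives f(2) = 54.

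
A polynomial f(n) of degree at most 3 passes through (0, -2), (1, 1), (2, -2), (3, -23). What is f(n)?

Write f(n) = an^3 + bn^2 + cn + d. Substituting each data point gives a linear system:
  d = -2
  a + b + c + d = 1
  8a + 4b + 2c + d = -2
  27a + 9b + 3c + d = -23
Solving the system yields a = -2, b = 3, c = 2, d = -2.
So f(n) = -2n³ + 3n² + 2n - 2.
Check: f(3) = -23. ✓

f(n) = -2n^3 + 3n^2 + 2n - 2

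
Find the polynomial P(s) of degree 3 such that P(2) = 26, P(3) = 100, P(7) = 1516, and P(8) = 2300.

P(s) = 5s^3 - 4s^2 - s + 4

Write P(s) = as^3 + bs^2 + cs + d. Substituting each data point gives a linear system:
  8a + 4b + 2c + d = 26
  27a + 9b + 3c + d = 100
  343a + 49b + 7c + d = 1516
  512a + 64b + 8c + d = 2300
Solving the system yields a = 5, b = -4, c = -1, d = 4.
So P(s) = 5s³ - 4s² - s + 4.
Check: P(7) = 1516. ✓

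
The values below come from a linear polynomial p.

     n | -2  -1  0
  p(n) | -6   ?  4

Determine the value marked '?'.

-1

The 2 known points determine the degree-1 polynomial uniquely.
Write p(n) = an + b. Substituting each data point gives a linear system:
  -2a + b = -6
  b = 4
Solving the system yields a = 5, b = 4.
So p(n) = 5n + 4.
Then p(-1) = -1.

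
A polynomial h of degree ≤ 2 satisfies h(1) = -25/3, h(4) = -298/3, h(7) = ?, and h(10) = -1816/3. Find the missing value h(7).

The 3 known points determine the degree-2 polynomial uniquely.
Write h(u) = au^2 + bu + c. Substituting each data point gives a linear system:
  a + b + c = -25/3
  16a + 4b + c = -298/3
  100a + 10b + c = -1816/3
Solving the system yields a = -6, b = -1/3, c = -2.
So h(u) = -6u^2 - (1/3)u - 2.
Then h(7) = -895/3.

-895/3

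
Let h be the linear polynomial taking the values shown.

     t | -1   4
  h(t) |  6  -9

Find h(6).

Using the Lagrange interpolation formula with nodes -1, 4:
  L_0(t) = (t - 4) / -5
  L_1(t) = (t + 1) / 5
Then h(t) = 6·L_0(t) - 9·L_1(t).
Expanding and collecting terms gives h(t) = -3t + 3.
Evaluating at t = 6: h(6) = -15.

-15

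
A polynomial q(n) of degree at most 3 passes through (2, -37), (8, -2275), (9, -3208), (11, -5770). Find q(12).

Write q(n) = an^3 + bn^2 + cn + d. Substituting each data point gives a linear system:
  8a + 4b + 2c + d = -37
  512a + 64b + 8c + d = -2275
  729a + 81b + 9c + d = -3208
  1331a + 121b + 11c + d = -5770
Solving the system yields a = -4, b = -4, c = 3, d = 5.
So q(n) = -4n^3 - 4n^2 + 3n + 5.
Then q(12) = -7447.

-7447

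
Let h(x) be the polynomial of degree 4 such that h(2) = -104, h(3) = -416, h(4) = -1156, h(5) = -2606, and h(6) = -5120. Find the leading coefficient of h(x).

-3

Write h(x) = ax^4 + bx^3 + cx^2 + dx + e. Substituting each data point gives a linear system:
  16a + 8b + 4c + 2d + e = -104
  81a + 27b + 9c + 3d + e = -416
  256a + 64b + 16c + 4d + e = -1156
  625a + 125b + 25c + 5d + e = -2606
  1296a + 216b + 36c + 6d + e = -5120
Solving the system yields a = -3, b = -5, c = -4, d = -2, e = 4.
So h(x) = -3x^4 - 5x^3 - 4x^2 - 2x + 4.
The leading coefficient is -3.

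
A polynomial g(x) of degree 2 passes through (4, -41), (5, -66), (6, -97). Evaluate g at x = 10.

Write g(x) = ax^2 + bx + c. Substituting each data point gives a linear system:
  16a + 4b + c = -41
  25a + 5b + c = -66
  36a + 6b + c = -97
Solving the system yields a = -3, b = 2, c = -1.
So g(x) = -3x^2 + 2x - 1.
Then g(10) = -281.

-281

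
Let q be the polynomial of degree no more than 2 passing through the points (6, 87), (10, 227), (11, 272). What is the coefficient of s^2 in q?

2

Write q(s) = as^2 + bs + c. Substituting each data point gives a linear system:
  36a + 6b + c = 87
  100a + 10b + c = 227
  121a + 11b + c = 272
Solving the system yields a = 2, b = 3, c = -3.
So q(s) = 2s² + 3s - 3.
The leading coefficient is 2.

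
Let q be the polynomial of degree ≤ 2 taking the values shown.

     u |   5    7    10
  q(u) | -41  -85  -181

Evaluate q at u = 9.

Write q(u) = au^2 + bu + c. Substituting each data point gives a linear system:
  25a + 5b + c = -41
  49a + 7b + c = -85
  100a + 10b + c = -181
Solving the system yields a = -2, b = 2, c = -1.
So q(u) = -2u^2 + 2u - 1.
Then q(9) = -145.

-145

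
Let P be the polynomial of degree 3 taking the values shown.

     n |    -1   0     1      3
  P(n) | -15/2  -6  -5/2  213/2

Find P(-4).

Write P(n) = an^3 + bn^2 + cn + d. Substituting each data point gives a linear system:
  -a + b - c + d = -15/2
  d = -6
  a + b + c + d = -5/2
  27a + 9b + 3c + d = 213/2
Solving the system yields a = 4, b = 1, c = -3/2, d = -6.
So P(n) = 4n^3 + n^2 - (3/2)n - 6.
Then P(-4) = -240.

-240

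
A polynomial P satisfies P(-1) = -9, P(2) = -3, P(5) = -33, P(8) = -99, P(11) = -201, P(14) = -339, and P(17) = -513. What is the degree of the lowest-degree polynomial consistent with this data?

2

Forward differences of the values at t = -1, 2, 5, 8, 11, 14, 17:
  P  : -9  -3  -33  -99  -201  -339  -513
  Δ  : 6  -30  -66  -102  -138  -174
  Δ^2: -36  -36  -36  -36  -36
  Δ^3: 0  0  0  0
  Δ^4: 0  0  0
  Δ^5: 0  0
  Δ^6: 0
The second differences are constant (-36) and nonzero, while all higher differences vanish, so the minimal degree is 2.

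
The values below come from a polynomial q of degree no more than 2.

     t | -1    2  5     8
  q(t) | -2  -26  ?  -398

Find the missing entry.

On equispaced nodes a degree-2 polynomial has vanishing third forward difference, so
  - q(-1) + 3·q(2) - 3·q(5) + q(8) = 0.
Substituting the known values and solving for q(5):
  -3·q(5) = 474
  q(5) = -158.

-158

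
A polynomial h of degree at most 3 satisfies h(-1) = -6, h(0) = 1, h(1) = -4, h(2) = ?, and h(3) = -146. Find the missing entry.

The 4 known points determine the degree-3 polynomial uniquely.
Write h(x) = ax^3 + bx^2 + cx + d. Substituting each data point gives a linear system:
  -a + b - c + d = -6
  d = 1
  a + b + c + d = -4
  27a + 9b + 3c + d = -146
Solving the system yields a = -4, b = -6, c = 5, d = 1.
So h(x) = -4x³ - 6x² + 5x + 1.
Then h(2) = -45.

-45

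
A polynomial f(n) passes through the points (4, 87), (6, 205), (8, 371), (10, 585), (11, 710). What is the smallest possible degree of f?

Divided differences on the nodes 4, 6, 8, 10, 11:
  order 0: 87  205  371  585  710
  order 1: 59  83  107  125
  order 2: 6  6  6
  order 3: 0  0
  order 4: 0
The order-2 divided differences are all 6 (nonzero) and every higher order vanishes, so the data lies on a polynomial of degree exactly 2.

2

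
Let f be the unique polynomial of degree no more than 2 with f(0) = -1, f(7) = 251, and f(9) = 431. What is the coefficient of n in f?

-6

Write f(n) = an^2 + bn + c. Substituting each data point gives a linear system:
  c = -1
  49a + 7b + c = 251
  81a + 9b + c = 431
Solving the system yields a = 6, b = -6, c = -1.
So f(n) = 6n^2 - 6n - 1.
The coefficient of n is -6.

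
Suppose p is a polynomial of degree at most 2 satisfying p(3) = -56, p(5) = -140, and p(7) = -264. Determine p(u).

Write p(u) = au^2 + bu + c. Substituting each data point gives a linear system:
  9a + 3b + c = -56
  25a + 5b + c = -140
  49a + 7b + c = -264
Solving the system yields a = -5, b = -2, c = -5.
So p(u) = -5u² - 2u - 5.
Check: p(7) = -264. ✓

p(u) = -5u^2 - 2u - 5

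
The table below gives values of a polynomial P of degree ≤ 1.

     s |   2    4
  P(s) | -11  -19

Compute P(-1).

1

Using the Lagrange interpolation formula with nodes 2, 4:
  L_0(s) = (s - 4) / -2
  L_1(s) = (s - 2) / 2
Then P(s) = -11·L_0(s) - 19·L_1(s).
Expanding and collecting terms gives P(s) = -4s - 3.
Evaluating at s = -1: P(-1) = 1.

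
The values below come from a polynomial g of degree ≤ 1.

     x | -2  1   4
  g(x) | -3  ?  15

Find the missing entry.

6

On equispaced nodes a degree-1 polynomial has vanishing second forward difference, so
  g(-2) - 2·g(1) + g(4) = 0.
Substituting the known values and solving for g(1):
  -2·g(1) = -12
  g(1) = 6.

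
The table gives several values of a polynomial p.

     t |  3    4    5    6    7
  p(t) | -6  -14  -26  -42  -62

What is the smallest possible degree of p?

Forward differences of the values at t = 3, 4, 5, 6, 7:
  p  : -6  -14  -26  -42  -62
  Δ  : -8  -12  -16  -20
  Δ^2: -4  -4  -4
  Δ^3: 0  0
  Δ^4: 0
The second differences are constant (-4) and nonzero, while all higher differences vanish, so the minimal degree is 2.

2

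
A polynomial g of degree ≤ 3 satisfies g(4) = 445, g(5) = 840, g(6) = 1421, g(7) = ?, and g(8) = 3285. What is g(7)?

On equispaced nodes a degree-3 polynomial has vanishing fourth forward difference, so
  g(4) - 4·g(5) + 6·g(6) - 4·g(7) + g(8) = 0.
Substituting the known values and solving for g(7):
  -4·g(7) = -8896
  g(7) = 2224.

2224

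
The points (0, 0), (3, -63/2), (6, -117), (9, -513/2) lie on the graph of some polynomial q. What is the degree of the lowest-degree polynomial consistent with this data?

Forward differences of the values at t = 0, 3, 6, 9:
  q  : 0  -63/2  -117  -513/2
  Δ  : -63/2  -171/2  -279/2
  Δ^2: -54  -54
  Δ^3: 0
The second differences are constant (-54) and nonzero, while all higher differences vanish, so the minimal degree is 2.

2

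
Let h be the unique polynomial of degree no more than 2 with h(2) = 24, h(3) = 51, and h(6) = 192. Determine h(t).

h(t) = 5t^2 + 2t

Write h(t) = at^2 + bt + c. Substituting each data point gives a linear system:
  4a + 2b + c = 24
  9a + 3b + c = 51
  36a + 6b + c = 192
Solving the system yields a = 5, b = 2, c = 0.
So h(t) = 5t^2 + 2t.
Check: h(2) = 24. ✓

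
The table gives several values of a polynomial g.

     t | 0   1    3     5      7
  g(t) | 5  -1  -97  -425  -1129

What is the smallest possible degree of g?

3

Divided differences on the nodes 0, 1, 3, 5, 7:
  order 0: 5  -1  -97  -425  -1129
  order 1: -6  -48  -164  -352
  order 2: -14  -29  -47
  order 3: -3  -3
  order 4: 0
The order-3 divided differences are all -3 (nonzero) and every higher order vanishes, so the data lies on a polynomial of degree exactly 3.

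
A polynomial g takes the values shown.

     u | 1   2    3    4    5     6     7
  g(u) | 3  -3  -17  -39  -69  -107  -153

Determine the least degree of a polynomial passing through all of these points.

Forward differences of the values at u = 1, 2, 3, 4, 5, 6, 7:
  g  : 3  -3  -17  -39  -69  -107  -153
  Δ  : -6  -14  -22  -30  -38  -46
  Δ^2: -8  -8  -8  -8  -8
  Δ^3: 0  0  0  0
  Δ^4: 0  0  0
  Δ^5: 0  0
  Δ^6: 0
The second differences are constant (-8) and nonzero, while all higher differences vanish, so the minimal degree is 2.

2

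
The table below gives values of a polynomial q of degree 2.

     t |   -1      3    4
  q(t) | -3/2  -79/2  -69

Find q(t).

Write q(t) = at^2 + bt + c. Substituting each data point gives a linear system:
  a - b + c = -3/2
  9a + 3b + c = -79/2
  16a + 4b + c = -69
Solving the system yields a = -4, b = -3/2, c = 1.
So q(t) = -4t² - (3/2)t + 1.
Check: q(3) = -79/2. ✓

q(t) = -4t^2 - (3/2)t + 1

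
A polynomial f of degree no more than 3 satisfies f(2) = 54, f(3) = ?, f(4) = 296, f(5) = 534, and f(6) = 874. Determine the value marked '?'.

142

The 4 known points determine the degree-3 polynomial uniquely.
Write f(x) = ax^3 + bx^2 + cx + d. Substituting each data point gives a linear system:
  8a + 4b + 2c + d = 54
  64a + 16b + 4c + d = 296
  125a + 25b + 5c + d = 534
  216a + 36b + 6c + d = 874
Solving the system yields a = 3, b = 6, c = 1, d = 4.
So f(x) = 3x³ + 6x² + x + 4.
Then f(3) = 142.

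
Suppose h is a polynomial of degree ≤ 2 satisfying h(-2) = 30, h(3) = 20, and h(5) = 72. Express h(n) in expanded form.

h(n) = 4n^2 - 6n + 2

Using the Lagrange interpolation formula with nodes -2, 3, 5:
  L_0(n) = (n - 3)(n - 5) / 35
  L_1(n) = (n + 2)(n - 5) / -10
  L_2(n) = (n + 2)(n - 3) / 14
Then h(n) = 30·L_0(n) + 20·L_1(n) + 72·L_2(n).
Expanding and collecting terms gives h(n) = 4n² - 6n + 2.
Check: h(5) = 72. ✓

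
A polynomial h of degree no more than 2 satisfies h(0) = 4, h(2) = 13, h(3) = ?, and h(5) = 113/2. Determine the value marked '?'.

47/2

The 3 known points determine the degree-2 polynomial uniquely.
Write h(u) = au^2 + bu + c. Substituting each data point gives a linear system:
  c = 4
  4a + 2b + c = 13
  25a + 5b + c = 113/2
Solving the system yields a = 2, b = 1/2, c = 4.
So h(u) = 2u^2 + (1/2)u + 4.
Then h(3) = 47/2.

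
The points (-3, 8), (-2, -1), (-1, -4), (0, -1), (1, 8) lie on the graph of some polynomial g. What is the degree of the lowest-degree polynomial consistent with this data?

2

Forward differences of the values at s = -3, -2, -1, 0, 1:
  g  : 8  -1  -4  -1  8
  Δ  : -9  -3  3  9
  Δ^2: 6  6  6
  Δ^3: 0  0
  Δ^4: 0
The second differences are constant (6) and nonzero, while all higher differences vanish, so the minimal degree is 2.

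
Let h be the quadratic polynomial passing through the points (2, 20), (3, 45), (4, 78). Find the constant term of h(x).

Write h(x) = ax^2 + bx + c. Substituting each data point gives a linear system:
  4a + 2b + c = 20
  9a + 3b + c = 45
  16a + 4b + c = 78
Solving the system yields a = 4, b = 5, c = -6.
So h(x) = 4x² + 5x - 6.
The constant term is -6.

-6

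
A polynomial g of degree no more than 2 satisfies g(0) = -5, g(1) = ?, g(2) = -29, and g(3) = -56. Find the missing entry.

-12

The 3 known points determine the degree-2 polynomial uniquely.
Write g(n) = an^2 + bn + c. Substituting each data point gives a linear system:
  c = -5
  4a + 2b + c = -29
  9a + 3b + c = -56
Solving the system yields a = -5, b = -2, c = -5.
So g(n) = -5n^2 - 2n - 5.
Then g(1) = -12.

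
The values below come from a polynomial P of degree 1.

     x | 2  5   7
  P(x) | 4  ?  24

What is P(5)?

16

The 2 known points determine the degree-1 polynomial uniquely.
Write P(x) = ax + b. Substituting each data point gives a linear system:
  2a + b = 4
  7a + b = 24
Solving the system yields a = 4, b = -4.
So P(x) = 4x - 4.
Then P(5) = 16.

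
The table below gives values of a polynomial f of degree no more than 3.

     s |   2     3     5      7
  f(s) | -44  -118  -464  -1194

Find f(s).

f(s) = -3s^3 - 3s^2 - 2s - 4

Using the Lagrange interpolation formula with nodes 2, 3, 5, 7:
  L_0(s) = (s - 3)(s - 5)(s - 7) / -15
  L_1(s) = (s - 2)(s - 5)(s - 7) / 8
  L_2(s) = (s - 2)(s - 3)(s - 7) / -12
  L_3(s) = (s - 2)(s - 3)(s - 5) / 40
Then f(s) = -44·L_0(s) - 118·L_1(s) - 464·L_2(s) - 1194·L_3(s).
Expanding and collecting terms gives f(s) = -3s^3 - 3s^2 - 2s - 4.
Check: f(2) = -44. ✓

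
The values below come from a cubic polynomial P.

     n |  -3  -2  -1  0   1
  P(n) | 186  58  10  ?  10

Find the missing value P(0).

6

The 4 known points determine the degree-3 polynomial uniquely.
Write P(n) = an^3 + bn^2 + cn + d. Substituting each data point gives a linear system:
  -27a + 9b - 3c + d = 186
  -8a + 4b - 2c + d = 58
  -a + b - c + d = 10
  a + b + c + d = 10
Solving the system yields a = -6, b = 4, c = 6, d = 6.
So P(n) = -6n^3 + 4n^2 + 6n + 6.
Then P(0) = 6.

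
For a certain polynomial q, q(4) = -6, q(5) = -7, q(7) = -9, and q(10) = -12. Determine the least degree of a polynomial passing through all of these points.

1

Divided differences on the nodes 4, 5, 7, 10:
  order 0: -6  -7  -9  -12
  order 1: -1  -1  -1
  order 2: 0  0
  order 3: 0
The order-1 divided differences are all -1 (nonzero) and every higher order vanishes, so the data lies on a polynomial of degree exactly 1.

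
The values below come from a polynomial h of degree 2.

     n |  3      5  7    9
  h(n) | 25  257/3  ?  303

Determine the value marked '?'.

On equispaced nodes a degree-2 polynomial has vanishing third forward difference, so
  - h(3) + 3·h(5) - 3·h(7) + h(9) = 0.
Substituting the known values and solving for h(7):
  -3·h(7) = -535
  h(7) = 535/3.

535/3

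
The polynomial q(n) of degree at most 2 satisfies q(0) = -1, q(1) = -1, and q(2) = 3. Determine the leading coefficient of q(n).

Write q(n) = an^2 + bn + c. Substituting each data point gives a linear system:
  c = -1
  a + b + c = -1
  4a + 2b + c = 3
Solving the system yields a = 2, b = -2, c = -1.
So q(n) = 2n² - 2n - 1.
The leading coefficient is 2.

2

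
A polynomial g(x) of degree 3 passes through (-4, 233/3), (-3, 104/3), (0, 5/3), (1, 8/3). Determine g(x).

g(x) = -x^3 + x^2 + x + 5/3

Using the Lagrange interpolation formula with nodes -4, -3, 0, 1:
  L_0(x) = (x + 3)x(x - 1) / -20
  L_1(x) = (x + 4)x(x - 1) / 12
  L_2(x) = (x + 4)(x + 3)(x - 1) / -12
  L_3(x) = (x + 4)(x + 3)x / 20
Then g(x) = 233/3·L_0(x) + 104/3·L_1(x) + 5/3·L_2(x) + 8/3·L_3(x).
Expanding and collecting terms gives g(x) = -x^3 + x^2 + x + 5/3.
Check: g(-4) = 233/3. ✓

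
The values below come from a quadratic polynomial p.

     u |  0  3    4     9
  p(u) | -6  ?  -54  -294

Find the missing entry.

The 3 known points determine the degree-2 polynomial uniquely.
Write p(u) = au^2 + bu + c. Substituting each data point gives a linear system:
  c = -6
  16a + 4b + c = -54
  81a + 9b + c = -294
Solving the system yields a = -4, b = 4, c = -6.
So p(u) = -4u² + 4u - 6.
Then p(3) = -30.

-30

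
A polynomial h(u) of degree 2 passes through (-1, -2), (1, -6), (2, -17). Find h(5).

Write h(u) = au^2 + bu + c. Substituting each data point gives a linear system:
  a - b + c = -2
  a + b + c = -6
  4a + 2b + c = -17
Solving the system yields a = -3, b = -2, c = -1.
So h(u) = -3u^2 - 2u - 1.
Then h(5) = -86.

-86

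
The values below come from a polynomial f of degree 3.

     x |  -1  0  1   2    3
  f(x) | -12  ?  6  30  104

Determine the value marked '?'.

The 4 known points determine the degree-3 polynomial uniquely.
Write f(x) = ax^3 + bx^2 + cx + d. Substituting each data point gives a linear system:
  -a + b - c + d = -12
  a + b + c + d = 6
  8a + 4b + 2c + d = 30
  27a + 9b + 3c + d = 104
Solving the system yields a = 5, b = -5, c = 4, d = 2.
So f(x) = 5x^3 - 5x^2 + 4x + 2.
Then f(0) = 2.

2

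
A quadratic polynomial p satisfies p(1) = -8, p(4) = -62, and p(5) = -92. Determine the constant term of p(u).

-2

Write p(u) = au^2 + bu + c. Substituting each data point gives a linear system:
  a + b + c = -8
  16a + 4b + c = -62
  25a + 5b + c = -92
Solving the system yields a = -3, b = -3, c = -2.
So p(u) = -3u^2 - 3u - 2.
The constant term is -2.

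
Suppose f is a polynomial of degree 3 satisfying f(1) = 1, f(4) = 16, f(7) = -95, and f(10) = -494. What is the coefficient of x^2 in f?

5

Write f(x) = ax^3 + bx^2 + cx + d. Substituting each data point gives a linear system:
  a + b + c + d = 1
  64a + 16b + 4c + d = 16
  343a + 49b + 7c + d = -95
  1000a + 100b + 10c + d = -494
Solving the system yields a = -1, b = 5, c = 1, d = -4.
So f(x) = -x³ + 5x² + x - 4.
The coefficient of x^2 is 5.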